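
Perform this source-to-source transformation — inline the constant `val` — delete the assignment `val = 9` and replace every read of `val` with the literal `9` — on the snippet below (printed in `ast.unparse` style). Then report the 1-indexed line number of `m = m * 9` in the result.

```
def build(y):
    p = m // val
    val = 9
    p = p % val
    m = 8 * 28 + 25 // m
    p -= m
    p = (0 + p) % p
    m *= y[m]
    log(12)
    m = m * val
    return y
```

9

Transformed code:
def build(y):
    p = m // 9
    p = p % 9
    m = 8 * 28 + 25 // m
    p -= m
    p = (0 + p) % p
    m *= y[m]
    log(12)
    m = m * 9
    return y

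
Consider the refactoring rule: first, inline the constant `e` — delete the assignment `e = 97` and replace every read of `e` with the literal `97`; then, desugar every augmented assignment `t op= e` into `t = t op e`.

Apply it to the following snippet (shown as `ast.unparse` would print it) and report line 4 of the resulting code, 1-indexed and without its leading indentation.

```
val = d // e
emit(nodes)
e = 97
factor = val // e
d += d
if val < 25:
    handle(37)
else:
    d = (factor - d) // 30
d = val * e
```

d = d + d

Transformed code:
val = d // 97
emit(nodes)
factor = val // 97
d = d + d
if val < 25:
    handle(37)
else:
    d = (factor - d) // 30
d = val * 97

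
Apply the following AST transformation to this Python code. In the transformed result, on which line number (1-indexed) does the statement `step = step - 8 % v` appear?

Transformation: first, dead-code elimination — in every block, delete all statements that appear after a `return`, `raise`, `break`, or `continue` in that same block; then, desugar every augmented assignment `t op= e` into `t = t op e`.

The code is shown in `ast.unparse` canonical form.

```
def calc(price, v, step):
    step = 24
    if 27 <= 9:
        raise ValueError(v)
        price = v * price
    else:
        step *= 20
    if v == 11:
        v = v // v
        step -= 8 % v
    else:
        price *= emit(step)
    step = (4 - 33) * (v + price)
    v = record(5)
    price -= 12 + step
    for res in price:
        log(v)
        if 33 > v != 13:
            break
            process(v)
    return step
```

9

Transformed code:
def calc(price, v, step):
    step = 24
    if 27 <= 9:
        raise ValueError(v)
    else:
        step = step * 20
    if v == 11:
        v = v // v
        step = step - 8 % v
    else:
        price = price * emit(step)
    step = (4 - 33) * (v + price)
    v = record(5)
    price = price - (12 + step)
    for res in price:
        log(v)
        if 33 > v != 13:
            break
    return step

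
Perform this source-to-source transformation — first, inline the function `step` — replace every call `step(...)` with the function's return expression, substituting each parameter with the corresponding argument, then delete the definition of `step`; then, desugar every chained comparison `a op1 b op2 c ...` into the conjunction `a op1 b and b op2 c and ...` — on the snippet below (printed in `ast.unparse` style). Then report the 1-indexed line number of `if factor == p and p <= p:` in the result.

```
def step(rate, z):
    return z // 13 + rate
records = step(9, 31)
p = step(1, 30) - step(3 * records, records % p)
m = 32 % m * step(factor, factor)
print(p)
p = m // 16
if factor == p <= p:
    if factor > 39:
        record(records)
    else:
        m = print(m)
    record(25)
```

Transformed code:
records = 31 // 13 + 9
p = 30 // 13 + 1 - (records % p // 13 + 3 * records)
m = 32 % m * (factor // 13 + factor)
print(p)
p = m // 16
if factor == p and p <= p:
    if factor > 39:
        record(records)
    else:
        m = print(m)
    record(25)

6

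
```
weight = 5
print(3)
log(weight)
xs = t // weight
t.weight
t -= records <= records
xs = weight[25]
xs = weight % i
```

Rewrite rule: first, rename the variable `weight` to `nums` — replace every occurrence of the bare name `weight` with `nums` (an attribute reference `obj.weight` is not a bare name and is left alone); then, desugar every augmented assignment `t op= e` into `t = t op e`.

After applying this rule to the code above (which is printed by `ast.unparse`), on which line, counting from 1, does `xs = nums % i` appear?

8

Transformed code:
nums = 5
print(3)
log(nums)
xs = t // nums
t.weight
t = t - (records <= records)
xs = nums[25]
xs = nums % i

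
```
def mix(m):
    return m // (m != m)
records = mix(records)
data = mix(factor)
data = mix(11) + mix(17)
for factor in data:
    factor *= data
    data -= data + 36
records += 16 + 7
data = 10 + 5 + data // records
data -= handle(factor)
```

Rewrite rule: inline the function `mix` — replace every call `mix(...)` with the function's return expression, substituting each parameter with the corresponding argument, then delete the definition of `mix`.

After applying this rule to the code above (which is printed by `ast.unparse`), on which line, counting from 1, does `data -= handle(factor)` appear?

Transformed code:
records = records // (records != records)
data = factor // (factor != factor)
data = 11 // (11 != 11) + 17 // (17 != 17)
for factor in data:
    factor *= data
    data -= data + 36
records += 16 + 7
data = 10 + 5 + data // records
data -= handle(factor)

9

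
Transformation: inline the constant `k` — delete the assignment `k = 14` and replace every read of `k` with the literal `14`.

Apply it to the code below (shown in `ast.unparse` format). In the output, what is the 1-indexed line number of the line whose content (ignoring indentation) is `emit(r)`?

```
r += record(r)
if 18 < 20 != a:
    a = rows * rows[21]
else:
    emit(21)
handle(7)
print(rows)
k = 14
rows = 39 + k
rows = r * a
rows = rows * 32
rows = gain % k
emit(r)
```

12

Transformed code:
r += record(r)
if 18 < 20 != a:
    a = rows * rows[21]
else:
    emit(21)
handle(7)
print(rows)
rows = 39 + 14
rows = r * a
rows = rows * 32
rows = gain % 14
emit(r)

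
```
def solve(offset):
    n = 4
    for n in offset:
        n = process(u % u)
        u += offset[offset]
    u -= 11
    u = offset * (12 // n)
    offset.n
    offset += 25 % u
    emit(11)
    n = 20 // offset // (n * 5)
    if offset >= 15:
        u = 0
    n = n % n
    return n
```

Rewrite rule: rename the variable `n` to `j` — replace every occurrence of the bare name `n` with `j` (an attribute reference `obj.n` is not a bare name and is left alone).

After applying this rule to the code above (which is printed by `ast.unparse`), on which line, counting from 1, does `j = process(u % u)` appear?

4

Transformed code:
def solve(offset):
    j = 4
    for j in offset:
        j = process(u % u)
        u += offset[offset]
    u -= 11
    u = offset * (12 // j)
    offset.n
    offset += 25 % u
    emit(11)
    j = 20 // offset // (j * 5)
    if offset >= 15:
        u = 0
    j = j % j
    return j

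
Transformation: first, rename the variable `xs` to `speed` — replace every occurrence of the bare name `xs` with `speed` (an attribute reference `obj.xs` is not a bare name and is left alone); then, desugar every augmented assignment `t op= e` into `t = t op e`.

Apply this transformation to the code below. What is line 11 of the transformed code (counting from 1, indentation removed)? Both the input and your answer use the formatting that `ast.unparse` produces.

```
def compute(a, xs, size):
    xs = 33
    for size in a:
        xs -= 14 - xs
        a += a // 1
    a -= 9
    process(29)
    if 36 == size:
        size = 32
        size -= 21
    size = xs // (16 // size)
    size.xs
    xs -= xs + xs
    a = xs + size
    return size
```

Transformed code:
def compute(a, speed, size):
    speed = 33
    for size in a:
        speed = speed - (14 - speed)
        a = a + a // 1
    a = a - 9
    process(29)
    if 36 == size:
        size = 32
        size = size - 21
    size = speed // (16 // size)
    size.xs
    speed = speed - (speed + speed)
    a = speed + size
    return size

size = speed // (16 // size)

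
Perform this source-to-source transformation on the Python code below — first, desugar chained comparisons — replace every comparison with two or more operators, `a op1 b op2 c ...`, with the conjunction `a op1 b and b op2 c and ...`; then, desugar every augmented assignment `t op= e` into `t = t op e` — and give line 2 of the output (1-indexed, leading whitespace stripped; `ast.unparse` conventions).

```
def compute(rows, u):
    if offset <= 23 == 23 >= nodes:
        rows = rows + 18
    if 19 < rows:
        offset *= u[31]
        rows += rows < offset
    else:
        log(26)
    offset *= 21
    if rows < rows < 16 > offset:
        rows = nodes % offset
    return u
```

if offset <= 23 and 23 == 23 and (23 >= nodes):

Transformed code:
def compute(rows, u):
    if offset <= 23 and 23 == 23 and (23 >= nodes):
        rows = rows + 18
    if 19 < rows:
        offset = offset * u[31]
        rows = rows + (rows < offset)
    else:
        log(26)
    offset = offset * 21
    if rows < rows and rows < 16 and (16 > offset):
        rows = nodes % offset
    return u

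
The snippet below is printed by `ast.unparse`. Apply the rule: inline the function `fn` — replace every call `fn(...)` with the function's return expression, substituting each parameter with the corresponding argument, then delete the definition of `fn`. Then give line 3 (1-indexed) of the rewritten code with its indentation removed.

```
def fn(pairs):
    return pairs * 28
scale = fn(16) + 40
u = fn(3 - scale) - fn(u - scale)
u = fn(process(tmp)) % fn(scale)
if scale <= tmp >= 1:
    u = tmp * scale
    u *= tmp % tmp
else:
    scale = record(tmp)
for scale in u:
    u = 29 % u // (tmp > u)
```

Transformed code:
scale = 16 * 28 + 40
u = (3 - scale) * 28 - (u - scale) * 28
u = process(tmp) * 28 % (scale * 28)
if scale <= tmp >= 1:
    u = tmp * scale
    u *= tmp % tmp
else:
    scale = record(tmp)
for scale in u:
    u = 29 % u // (tmp > u)

u = process(tmp) * 28 % (scale * 28)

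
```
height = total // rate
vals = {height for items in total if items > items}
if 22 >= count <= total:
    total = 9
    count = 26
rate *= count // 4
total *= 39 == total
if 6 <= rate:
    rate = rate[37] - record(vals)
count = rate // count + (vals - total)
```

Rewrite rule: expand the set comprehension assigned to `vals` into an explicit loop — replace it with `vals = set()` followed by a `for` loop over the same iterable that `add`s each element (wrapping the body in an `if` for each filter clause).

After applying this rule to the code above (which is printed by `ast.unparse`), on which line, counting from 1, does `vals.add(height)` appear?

Transformed code:
height = total // rate
vals = set()
for items in total:
    if items > items:
        vals.add(height)
if 22 >= count <= total:
    total = 9
    count = 26
rate *= count // 4
total *= 39 == total
if 6 <= rate:
    rate = rate[37] - record(vals)
count = rate // count + (vals - total)

5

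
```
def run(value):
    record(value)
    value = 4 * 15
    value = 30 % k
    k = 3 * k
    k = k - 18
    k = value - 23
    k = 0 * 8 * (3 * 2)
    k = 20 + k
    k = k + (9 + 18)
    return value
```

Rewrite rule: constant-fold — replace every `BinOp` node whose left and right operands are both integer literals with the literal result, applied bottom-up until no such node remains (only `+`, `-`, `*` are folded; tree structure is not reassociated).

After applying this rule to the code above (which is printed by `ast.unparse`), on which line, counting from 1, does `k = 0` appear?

8

Transformed code:
def run(value):
    record(value)
    value = 60
    value = 30 % k
    k = 3 * k
    k = k - 18
    k = value - 23
    k = 0
    k = 20 + k
    k = k + 27
    return value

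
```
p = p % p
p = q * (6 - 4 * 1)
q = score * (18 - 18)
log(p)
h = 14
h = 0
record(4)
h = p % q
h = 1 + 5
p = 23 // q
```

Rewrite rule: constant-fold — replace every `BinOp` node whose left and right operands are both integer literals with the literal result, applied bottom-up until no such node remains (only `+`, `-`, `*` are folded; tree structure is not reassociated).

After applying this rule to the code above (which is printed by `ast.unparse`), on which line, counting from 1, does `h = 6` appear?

Transformed code:
p = p % p
p = q * 2
q = score * 0
log(p)
h = 14
h = 0
record(4)
h = p % q
h = 6
p = 23 // q

9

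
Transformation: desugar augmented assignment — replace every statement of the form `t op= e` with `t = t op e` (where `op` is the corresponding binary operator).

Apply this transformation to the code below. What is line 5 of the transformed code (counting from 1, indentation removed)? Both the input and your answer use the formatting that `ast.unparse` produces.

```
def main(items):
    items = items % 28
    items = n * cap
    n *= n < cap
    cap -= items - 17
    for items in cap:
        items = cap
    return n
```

Transformed code:
def main(items):
    items = items % 28
    items = n * cap
    n = n * (n < cap)
    cap = cap - (items - 17)
    for items in cap:
        items = cap
    return n

cap = cap - (items - 17)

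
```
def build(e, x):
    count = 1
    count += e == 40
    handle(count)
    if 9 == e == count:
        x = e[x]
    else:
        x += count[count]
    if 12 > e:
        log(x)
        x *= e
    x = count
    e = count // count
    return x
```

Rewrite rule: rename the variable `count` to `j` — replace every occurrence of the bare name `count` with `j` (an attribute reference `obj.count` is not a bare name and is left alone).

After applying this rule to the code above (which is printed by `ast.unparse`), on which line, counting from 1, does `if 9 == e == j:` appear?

Transformed code:
def build(e, x):
    j = 1
    j += e == 40
    handle(j)
    if 9 == e == j:
        x = e[x]
    else:
        x += j[j]
    if 12 > e:
        log(x)
        x *= e
    x = j
    e = j // j
    return x

5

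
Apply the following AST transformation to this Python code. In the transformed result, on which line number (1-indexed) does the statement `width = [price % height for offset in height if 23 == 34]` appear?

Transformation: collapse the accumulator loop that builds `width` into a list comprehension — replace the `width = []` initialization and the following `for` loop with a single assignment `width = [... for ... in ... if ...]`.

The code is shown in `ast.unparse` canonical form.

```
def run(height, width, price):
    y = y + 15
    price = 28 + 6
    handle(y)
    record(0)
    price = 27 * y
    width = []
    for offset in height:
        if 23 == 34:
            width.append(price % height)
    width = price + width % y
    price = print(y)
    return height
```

Transformed code:
def run(height, width, price):
    y = y + 15
    price = 28 + 6
    handle(y)
    record(0)
    price = 27 * y
    width = [price % height for offset in height if 23 == 34]
    width = price + width % y
    price = print(y)
    return height

7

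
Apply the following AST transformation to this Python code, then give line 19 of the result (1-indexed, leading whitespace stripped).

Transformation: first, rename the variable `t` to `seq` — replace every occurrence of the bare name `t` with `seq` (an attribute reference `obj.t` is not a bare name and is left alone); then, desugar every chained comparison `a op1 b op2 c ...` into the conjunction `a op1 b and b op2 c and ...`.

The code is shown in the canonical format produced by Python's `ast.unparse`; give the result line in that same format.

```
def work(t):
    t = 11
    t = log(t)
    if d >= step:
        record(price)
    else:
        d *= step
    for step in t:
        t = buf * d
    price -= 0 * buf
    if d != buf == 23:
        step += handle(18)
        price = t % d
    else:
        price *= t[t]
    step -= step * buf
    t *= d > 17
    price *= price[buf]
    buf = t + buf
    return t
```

buf = seq + buf

Transformed code:
def work(seq):
    seq = 11
    seq = log(seq)
    if d >= step:
        record(price)
    else:
        d *= step
    for step in seq:
        seq = buf * d
    price -= 0 * buf
    if d != buf and buf == 23:
        step += handle(18)
        price = seq % d
    else:
        price *= seq[seq]
    step -= step * buf
    seq *= d > 17
    price *= price[buf]
    buf = seq + buf
    return seq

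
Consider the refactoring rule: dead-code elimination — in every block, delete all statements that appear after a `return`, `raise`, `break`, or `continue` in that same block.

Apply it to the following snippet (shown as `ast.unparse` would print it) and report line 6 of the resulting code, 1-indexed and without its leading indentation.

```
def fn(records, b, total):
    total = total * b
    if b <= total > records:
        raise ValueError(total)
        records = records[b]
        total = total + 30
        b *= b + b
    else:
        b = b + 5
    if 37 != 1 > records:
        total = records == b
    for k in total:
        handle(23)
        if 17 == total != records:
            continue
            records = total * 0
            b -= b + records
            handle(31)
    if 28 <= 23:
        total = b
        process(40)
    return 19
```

b = b + 5

Transformed code:
def fn(records, b, total):
    total = total * b
    if b <= total > records:
        raise ValueError(total)
    else:
        b = b + 5
    if 37 != 1 > records:
        total = records == b
    for k in total:
        handle(23)
        if 17 == total != records:
            continue
    if 28 <= 23:
        total = b
        process(40)
    return 19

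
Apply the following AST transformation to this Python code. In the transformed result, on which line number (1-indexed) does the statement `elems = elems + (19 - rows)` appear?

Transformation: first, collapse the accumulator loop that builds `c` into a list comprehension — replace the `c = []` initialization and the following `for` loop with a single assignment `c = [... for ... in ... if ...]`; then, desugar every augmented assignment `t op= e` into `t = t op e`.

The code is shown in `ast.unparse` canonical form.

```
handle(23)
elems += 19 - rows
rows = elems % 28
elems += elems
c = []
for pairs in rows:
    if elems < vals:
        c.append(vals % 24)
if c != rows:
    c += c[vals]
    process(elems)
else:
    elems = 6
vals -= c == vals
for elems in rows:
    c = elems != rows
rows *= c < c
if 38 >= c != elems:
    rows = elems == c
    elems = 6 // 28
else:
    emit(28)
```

2

Transformed code:
handle(23)
elems = elems + (19 - rows)
rows = elems % 28
elems = elems + elems
c = [vals % 24 for pairs in rows if elems < vals]
if c != rows:
    c = c + c[vals]
    process(elems)
else:
    elems = 6
vals = vals - (c == vals)
for elems in rows:
    c = elems != rows
rows = rows * (c < c)
if 38 >= c != elems:
    rows = elems == c
    elems = 6 // 28
else:
    emit(28)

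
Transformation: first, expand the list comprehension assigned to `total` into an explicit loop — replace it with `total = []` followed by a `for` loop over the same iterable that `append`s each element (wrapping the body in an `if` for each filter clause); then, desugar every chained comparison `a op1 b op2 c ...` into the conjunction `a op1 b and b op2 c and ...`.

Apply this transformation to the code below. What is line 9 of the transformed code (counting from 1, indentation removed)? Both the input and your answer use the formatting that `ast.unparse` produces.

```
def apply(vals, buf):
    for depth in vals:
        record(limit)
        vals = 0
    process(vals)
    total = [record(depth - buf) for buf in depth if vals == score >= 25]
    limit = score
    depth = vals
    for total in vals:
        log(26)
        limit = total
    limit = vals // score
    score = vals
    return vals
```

Transformed code:
def apply(vals, buf):
    for depth in vals:
        record(limit)
        vals = 0
    process(vals)
    total = []
    for buf in depth:
        if vals == score and score >= 25:
            total.append(record(depth - buf))
    limit = score
    depth = vals
    for total in vals:
        log(26)
        limit = total
    limit = vals // score
    score = vals
    return vals

total.append(record(depth - buf))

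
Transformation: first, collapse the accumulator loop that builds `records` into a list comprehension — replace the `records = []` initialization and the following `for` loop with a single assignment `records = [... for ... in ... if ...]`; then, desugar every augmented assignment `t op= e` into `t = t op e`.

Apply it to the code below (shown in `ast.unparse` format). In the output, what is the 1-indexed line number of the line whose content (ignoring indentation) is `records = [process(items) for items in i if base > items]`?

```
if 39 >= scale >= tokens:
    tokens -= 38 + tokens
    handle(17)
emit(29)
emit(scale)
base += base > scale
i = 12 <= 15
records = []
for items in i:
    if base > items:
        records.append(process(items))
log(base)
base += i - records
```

Transformed code:
if 39 >= scale >= tokens:
    tokens = tokens - (38 + tokens)
    handle(17)
emit(29)
emit(scale)
base = base + (base > scale)
i = 12 <= 15
records = [process(items) for items in i if base > items]
log(base)
base = base + (i - records)

8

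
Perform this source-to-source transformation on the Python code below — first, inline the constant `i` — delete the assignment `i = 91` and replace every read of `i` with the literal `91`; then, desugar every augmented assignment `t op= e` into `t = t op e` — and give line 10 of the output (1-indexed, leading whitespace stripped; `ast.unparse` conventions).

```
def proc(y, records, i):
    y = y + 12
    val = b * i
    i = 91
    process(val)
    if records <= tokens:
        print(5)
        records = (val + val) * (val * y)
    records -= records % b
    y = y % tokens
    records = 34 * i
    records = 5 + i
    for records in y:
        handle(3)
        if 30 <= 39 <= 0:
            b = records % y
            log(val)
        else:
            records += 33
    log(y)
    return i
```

records = 34 * 91

Transformed code:
def proc(y, records, i):
    y = y + 12
    val = b * 91
    process(val)
    if records <= tokens:
        print(5)
        records = (val + val) * (val * y)
    records = records - records % b
    y = y % tokens
    records = 34 * 91
    records = 5 + 91
    for records in y:
        handle(3)
        if 30 <= 39 <= 0:
            b = records % y
            log(val)
        else:
            records = records + 33
    log(y)
    return 91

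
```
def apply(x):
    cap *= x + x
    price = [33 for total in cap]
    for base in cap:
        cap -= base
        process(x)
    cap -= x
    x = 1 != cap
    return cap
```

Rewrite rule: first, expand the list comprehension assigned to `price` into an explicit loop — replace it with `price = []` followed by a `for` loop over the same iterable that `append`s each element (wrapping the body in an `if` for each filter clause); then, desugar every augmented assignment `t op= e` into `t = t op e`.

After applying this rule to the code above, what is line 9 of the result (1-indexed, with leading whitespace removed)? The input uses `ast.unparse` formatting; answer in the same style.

cap = cap - x

Transformed code:
def apply(x):
    cap = cap * (x + x)
    price = []
    for total in cap:
        price.append(33)
    for base in cap:
        cap = cap - base
        process(x)
    cap = cap - x
    x = 1 != cap
    return cap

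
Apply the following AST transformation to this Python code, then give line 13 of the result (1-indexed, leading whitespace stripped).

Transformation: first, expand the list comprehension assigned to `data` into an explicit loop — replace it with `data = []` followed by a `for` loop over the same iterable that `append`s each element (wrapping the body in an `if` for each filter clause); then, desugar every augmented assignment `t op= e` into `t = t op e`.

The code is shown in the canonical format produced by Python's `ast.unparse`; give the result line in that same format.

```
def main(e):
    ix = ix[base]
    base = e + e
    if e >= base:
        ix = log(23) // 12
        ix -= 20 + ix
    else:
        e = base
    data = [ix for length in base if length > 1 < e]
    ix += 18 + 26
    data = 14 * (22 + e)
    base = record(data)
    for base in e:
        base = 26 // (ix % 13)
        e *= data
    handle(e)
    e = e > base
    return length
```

Transformed code:
def main(e):
    ix = ix[base]
    base = e + e
    if e >= base:
        ix = log(23) // 12
        ix = ix - (20 + ix)
    else:
        e = base
    data = []
    for length in base:
        if length > 1 < e:
            data.append(ix)
    ix = ix + (18 + 26)
    data = 14 * (22 + e)
    base = record(data)
    for base in e:
        base = 26 // (ix % 13)
        e = e * data
    handle(e)
    e = e > base
    return length

ix = ix + (18 + 26)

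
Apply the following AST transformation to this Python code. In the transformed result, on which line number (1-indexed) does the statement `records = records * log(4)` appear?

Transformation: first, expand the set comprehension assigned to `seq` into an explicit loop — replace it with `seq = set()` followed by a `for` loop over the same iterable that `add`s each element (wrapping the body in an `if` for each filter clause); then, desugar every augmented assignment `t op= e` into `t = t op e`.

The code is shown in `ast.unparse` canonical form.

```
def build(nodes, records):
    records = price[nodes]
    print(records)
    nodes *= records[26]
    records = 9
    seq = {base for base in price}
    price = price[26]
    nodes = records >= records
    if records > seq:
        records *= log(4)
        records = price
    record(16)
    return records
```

Transformed code:
def build(nodes, records):
    records = price[nodes]
    print(records)
    nodes = nodes * records[26]
    records = 9
    seq = set()
    for base in price:
        seq.add(base)
    price = price[26]
    nodes = records >= records
    if records > seq:
        records = records * log(4)
        records = price
    record(16)
    return records

12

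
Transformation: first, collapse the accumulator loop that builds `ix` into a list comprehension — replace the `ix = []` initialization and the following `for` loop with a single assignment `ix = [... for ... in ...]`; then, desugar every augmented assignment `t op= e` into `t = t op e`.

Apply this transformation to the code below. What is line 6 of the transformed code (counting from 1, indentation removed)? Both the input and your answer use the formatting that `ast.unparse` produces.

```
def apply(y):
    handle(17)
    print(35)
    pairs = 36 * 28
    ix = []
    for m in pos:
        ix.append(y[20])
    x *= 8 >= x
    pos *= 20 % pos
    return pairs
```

x = x * (8 >= x)

Transformed code:
def apply(y):
    handle(17)
    print(35)
    pairs = 36 * 28
    ix = [y[20] for m in pos]
    x = x * (8 >= x)
    pos = pos * (20 % pos)
    return pairs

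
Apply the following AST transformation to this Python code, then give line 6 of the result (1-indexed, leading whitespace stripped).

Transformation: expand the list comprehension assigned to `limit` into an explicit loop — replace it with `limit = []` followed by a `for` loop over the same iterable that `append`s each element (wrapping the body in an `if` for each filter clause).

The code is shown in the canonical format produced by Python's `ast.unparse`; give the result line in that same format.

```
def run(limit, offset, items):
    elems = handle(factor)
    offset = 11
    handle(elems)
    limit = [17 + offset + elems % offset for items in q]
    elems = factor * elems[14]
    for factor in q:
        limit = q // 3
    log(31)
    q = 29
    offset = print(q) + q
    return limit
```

Transformed code:
def run(limit, offset, items):
    elems = handle(factor)
    offset = 11
    handle(elems)
    limit = []
    for items in q:
        limit.append(17 + offset + elems % offset)
    elems = factor * elems[14]
    for factor in q:
        limit = q // 3
    log(31)
    q = 29
    offset = print(q) + q
    return limit

for items in q:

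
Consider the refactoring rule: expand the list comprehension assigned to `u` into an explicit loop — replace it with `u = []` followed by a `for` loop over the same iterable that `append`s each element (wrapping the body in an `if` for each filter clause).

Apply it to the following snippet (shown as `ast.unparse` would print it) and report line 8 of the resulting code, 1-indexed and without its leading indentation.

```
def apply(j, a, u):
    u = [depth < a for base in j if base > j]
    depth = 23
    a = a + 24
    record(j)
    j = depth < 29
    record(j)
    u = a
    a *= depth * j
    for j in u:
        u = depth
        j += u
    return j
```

record(j)

Transformed code:
def apply(j, a, u):
    u = []
    for base in j:
        if base > j:
            u.append(depth < a)
    depth = 23
    a = a + 24
    record(j)
    j = depth < 29
    record(j)
    u = a
    a *= depth * j
    for j in u:
        u = depth
        j += u
    return j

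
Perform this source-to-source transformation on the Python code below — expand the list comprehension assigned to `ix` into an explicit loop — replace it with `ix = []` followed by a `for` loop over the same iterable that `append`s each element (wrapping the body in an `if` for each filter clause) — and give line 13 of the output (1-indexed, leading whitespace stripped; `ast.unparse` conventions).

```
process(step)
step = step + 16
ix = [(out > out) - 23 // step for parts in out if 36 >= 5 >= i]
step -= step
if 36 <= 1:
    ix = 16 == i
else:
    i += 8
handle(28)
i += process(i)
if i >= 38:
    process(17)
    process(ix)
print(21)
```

Transformed code:
process(step)
step = step + 16
ix = []
for parts in out:
    if 36 >= 5 >= i:
        ix.append((out > out) - 23 // step)
step -= step
if 36 <= 1:
    ix = 16 == i
else:
    i += 8
handle(28)
i += process(i)
if i >= 38:
    process(17)
    process(ix)
print(21)

i += process(i)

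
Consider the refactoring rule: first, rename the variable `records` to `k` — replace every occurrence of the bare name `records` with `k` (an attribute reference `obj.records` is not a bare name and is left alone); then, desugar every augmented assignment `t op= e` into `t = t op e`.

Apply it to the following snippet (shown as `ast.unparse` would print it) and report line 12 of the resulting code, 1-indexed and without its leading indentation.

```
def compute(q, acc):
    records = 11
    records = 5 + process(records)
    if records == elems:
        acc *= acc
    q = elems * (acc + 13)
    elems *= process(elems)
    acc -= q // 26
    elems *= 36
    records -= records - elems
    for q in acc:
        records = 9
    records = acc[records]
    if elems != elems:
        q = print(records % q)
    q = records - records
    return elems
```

k = 9

Transformed code:
def compute(q, acc):
    k = 11
    k = 5 + process(k)
    if k == elems:
        acc = acc * acc
    q = elems * (acc + 13)
    elems = elems * process(elems)
    acc = acc - q // 26
    elems = elems * 36
    k = k - (k - elems)
    for q in acc:
        k = 9
    k = acc[k]
    if elems != elems:
        q = print(k % q)
    q = k - k
    return elems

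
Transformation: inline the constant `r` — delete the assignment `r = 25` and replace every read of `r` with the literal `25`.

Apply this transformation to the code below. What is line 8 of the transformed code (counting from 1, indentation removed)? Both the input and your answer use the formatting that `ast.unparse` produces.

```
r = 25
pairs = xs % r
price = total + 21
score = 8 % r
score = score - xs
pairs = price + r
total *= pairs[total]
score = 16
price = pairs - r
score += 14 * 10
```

price = pairs - 25

Transformed code:
pairs = xs % 25
price = total + 21
score = 8 % 25
score = score - xs
pairs = price + 25
total *= pairs[total]
score = 16
price = pairs - 25
score += 14 * 10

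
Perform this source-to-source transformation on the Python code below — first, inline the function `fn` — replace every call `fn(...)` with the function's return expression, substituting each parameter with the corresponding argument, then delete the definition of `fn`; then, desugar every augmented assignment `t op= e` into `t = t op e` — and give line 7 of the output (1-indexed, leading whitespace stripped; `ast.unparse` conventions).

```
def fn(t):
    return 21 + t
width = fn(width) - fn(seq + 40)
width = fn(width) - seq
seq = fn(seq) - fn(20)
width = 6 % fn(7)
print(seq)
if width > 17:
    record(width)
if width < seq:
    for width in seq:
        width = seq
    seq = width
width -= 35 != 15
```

record(width)

Transformed code:
width = 21 + width - (21 + (seq + 40))
width = 21 + width - seq
seq = 21 + seq - (21 + 20)
width = 6 % (21 + 7)
print(seq)
if width > 17:
    record(width)
if width < seq:
    for width in seq:
        width = seq
    seq = width
width = width - (35 != 15)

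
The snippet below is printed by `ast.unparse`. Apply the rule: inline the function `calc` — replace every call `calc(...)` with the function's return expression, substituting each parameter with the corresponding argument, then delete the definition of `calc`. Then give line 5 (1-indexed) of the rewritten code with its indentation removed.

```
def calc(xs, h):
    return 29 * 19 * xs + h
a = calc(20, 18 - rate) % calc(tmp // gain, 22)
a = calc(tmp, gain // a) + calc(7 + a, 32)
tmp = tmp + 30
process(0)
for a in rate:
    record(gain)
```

for a in rate:

Transformed code:
a = (29 * 19 * 20 + (18 - rate)) % (29 * 19 * (tmp // gain) + 22)
a = 29 * 19 * tmp + gain // a + (29 * 19 * (7 + a) + 32)
tmp = tmp + 30
process(0)
for a in rate:
    record(gain)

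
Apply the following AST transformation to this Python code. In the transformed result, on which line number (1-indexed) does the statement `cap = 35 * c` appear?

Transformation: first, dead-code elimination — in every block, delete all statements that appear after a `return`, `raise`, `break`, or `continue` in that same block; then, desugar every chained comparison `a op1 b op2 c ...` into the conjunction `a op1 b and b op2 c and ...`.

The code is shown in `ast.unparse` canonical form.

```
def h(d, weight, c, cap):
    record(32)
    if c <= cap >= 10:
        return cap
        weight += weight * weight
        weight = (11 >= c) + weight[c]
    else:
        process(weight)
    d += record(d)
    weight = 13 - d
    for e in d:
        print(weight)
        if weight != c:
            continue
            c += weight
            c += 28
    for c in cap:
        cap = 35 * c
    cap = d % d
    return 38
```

14

Transformed code:
def h(d, weight, c, cap):
    record(32)
    if c <= cap and cap >= 10:
        return cap
    else:
        process(weight)
    d += record(d)
    weight = 13 - d
    for e in d:
        print(weight)
        if weight != c:
            continue
    for c in cap:
        cap = 35 * c
    cap = d % d
    return 38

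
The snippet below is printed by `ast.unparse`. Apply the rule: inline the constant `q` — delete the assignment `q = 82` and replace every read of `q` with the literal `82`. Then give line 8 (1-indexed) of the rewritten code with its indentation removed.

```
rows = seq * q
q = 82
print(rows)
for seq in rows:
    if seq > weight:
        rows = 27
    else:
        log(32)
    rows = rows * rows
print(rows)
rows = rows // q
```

rows = rows * rows

Transformed code:
rows = seq * 82
print(rows)
for seq in rows:
    if seq > weight:
        rows = 27
    else:
        log(32)
    rows = rows * rows
print(rows)
rows = rows // 82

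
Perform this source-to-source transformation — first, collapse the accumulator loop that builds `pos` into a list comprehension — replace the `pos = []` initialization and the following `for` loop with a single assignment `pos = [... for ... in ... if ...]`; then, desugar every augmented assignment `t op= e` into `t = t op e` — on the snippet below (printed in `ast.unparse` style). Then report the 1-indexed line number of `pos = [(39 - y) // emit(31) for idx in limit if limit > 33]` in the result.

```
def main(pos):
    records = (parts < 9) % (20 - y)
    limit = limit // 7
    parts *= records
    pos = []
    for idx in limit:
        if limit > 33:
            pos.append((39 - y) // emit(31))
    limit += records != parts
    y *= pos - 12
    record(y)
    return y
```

5

Transformed code:
def main(pos):
    records = (parts < 9) % (20 - y)
    limit = limit // 7
    parts = parts * records
    pos = [(39 - y) // emit(31) for idx in limit if limit > 33]
    limit = limit + (records != parts)
    y = y * (pos - 12)
    record(y)
    return y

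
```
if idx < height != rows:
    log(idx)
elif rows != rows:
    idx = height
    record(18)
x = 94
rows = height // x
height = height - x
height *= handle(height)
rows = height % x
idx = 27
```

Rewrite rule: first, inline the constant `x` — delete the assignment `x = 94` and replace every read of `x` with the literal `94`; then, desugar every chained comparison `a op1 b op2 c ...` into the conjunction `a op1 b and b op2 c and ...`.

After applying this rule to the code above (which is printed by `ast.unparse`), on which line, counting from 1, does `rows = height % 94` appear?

9

Transformed code:
if idx < height and height != rows:
    log(idx)
elif rows != rows:
    idx = height
    record(18)
rows = height // 94
height = height - 94
height *= handle(height)
rows = height % 94
idx = 27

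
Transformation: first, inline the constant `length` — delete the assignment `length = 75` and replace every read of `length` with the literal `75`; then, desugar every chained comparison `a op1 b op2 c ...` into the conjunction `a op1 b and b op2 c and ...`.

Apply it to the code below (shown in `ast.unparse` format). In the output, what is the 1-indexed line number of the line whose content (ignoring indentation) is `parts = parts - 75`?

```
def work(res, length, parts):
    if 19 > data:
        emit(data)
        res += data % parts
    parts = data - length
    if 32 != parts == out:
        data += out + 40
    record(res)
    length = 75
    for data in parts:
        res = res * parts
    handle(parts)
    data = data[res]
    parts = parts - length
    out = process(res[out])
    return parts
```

Transformed code:
def work(res, length, parts):
    if 19 > data:
        emit(data)
        res += data % parts
    parts = data - 75
    if 32 != parts and parts == out:
        data += out + 40
    record(res)
    for data in parts:
        res = res * parts
    handle(parts)
    data = data[res]
    parts = parts - 75
    out = process(res[out])
    return parts

13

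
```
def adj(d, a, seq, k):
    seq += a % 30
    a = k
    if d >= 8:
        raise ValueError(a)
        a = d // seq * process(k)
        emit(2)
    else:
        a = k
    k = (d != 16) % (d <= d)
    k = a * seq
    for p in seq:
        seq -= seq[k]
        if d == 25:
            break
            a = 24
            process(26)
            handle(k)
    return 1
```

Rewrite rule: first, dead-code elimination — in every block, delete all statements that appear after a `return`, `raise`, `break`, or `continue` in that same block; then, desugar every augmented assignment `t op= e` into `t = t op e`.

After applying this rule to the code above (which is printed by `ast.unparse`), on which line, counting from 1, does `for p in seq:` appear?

10

Transformed code:
def adj(d, a, seq, k):
    seq = seq + a % 30
    a = k
    if d >= 8:
        raise ValueError(a)
    else:
        a = k
    k = (d != 16) % (d <= d)
    k = a * seq
    for p in seq:
        seq = seq - seq[k]
        if d == 25:
            break
    return 1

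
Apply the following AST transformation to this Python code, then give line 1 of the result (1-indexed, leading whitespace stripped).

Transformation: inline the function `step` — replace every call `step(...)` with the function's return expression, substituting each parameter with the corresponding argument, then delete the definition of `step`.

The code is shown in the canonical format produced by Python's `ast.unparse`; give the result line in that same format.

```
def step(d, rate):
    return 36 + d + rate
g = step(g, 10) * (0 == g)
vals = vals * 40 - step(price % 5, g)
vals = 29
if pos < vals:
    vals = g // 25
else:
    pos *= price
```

g = (36 + g + 10) * (0 == g)

Transformed code:
g = (36 + g + 10) * (0 == g)
vals = vals * 40 - (36 + price % 5 + g)
vals = 29
if pos < vals:
    vals = g // 25
else:
    pos *= price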